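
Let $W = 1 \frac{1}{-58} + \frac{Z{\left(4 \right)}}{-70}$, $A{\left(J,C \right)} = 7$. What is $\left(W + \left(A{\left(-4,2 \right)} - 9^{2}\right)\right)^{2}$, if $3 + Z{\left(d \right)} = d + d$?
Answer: $\frac{226201600}{41209} \approx 5489.1$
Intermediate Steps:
$Z{\left(d \right)} = -3 + 2 d$ ($Z{\left(d \right)} = -3 + \left(d + d\right) = -3 + 2 d$)
$W = - \frac{18}{203}$ ($W = 1 \frac{1}{-58} + \frac{-3 + 2 \cdot 4}{-70} = 1 \left(- \frac{1}{58}\right) + \left(-3 + 8\right) \left(- \frac{1}{70}\right) = - \frac{1}{58} + 5 \left(- \frac{1}{70}\right) = - \frac{1}{58} - \frac{1}{14} = - \frac{18}{203} \approx -0.08867$)
$\left(W + \left(A{\left(-4,2 \right)} - 9^{2}\right)\right)^{2} = \left(- \frac{18}{203} + \left(7 - 9^{2}\right)\right)^{2} = \left(- \frac{18}{203} + \left(7 - 81\right)\right)^{2} = \left(- \frac{18}{203} - 74\right)^{2} = \left(- \frac{15040}{203}\right)^{2} = \frac{226201600}{41209}$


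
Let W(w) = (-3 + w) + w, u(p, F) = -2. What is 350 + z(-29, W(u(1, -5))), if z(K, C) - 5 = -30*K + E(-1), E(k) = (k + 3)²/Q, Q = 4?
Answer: 1226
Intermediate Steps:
W(w) = -3 + 2*w
E(k) = (3 + k)²/4 (E(k) = (k + 3)²/4 = (3 + k)²*(¼) = (3 + k)²/4)
z(K, C) = 6 - 30*K (z(K, C) = 5 + (-30*K + (3 - 1)²/4) = 5 + (-30*K + (¼)*2²) = 5 + (-30*K + (¼)*4) = 5 + (-30*K + 1) = 5 + (1 - 30*K) = 6 - 30*K)
350 + z(-29, W(u(1, -5))) = 350 + (6 - 30*(-29)) = 350 + (6 + 870) = 350 + 876 = 1226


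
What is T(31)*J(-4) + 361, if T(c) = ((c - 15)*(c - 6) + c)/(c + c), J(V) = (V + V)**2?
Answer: 24983/31 ≈ 805.90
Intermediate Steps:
J(V) = 4*V**2 (J(V) = (2*V)**2 = 4*V**2)
T(c) = (c + (-15 + c)*(-6 + c))/(2*c) (T(c) = ((-15 + c)*(-6 + c) + c)/((2*c)) = (c + (-15 + c)*(-6 + c))*(1/(2*c)) = (c + (-15 + c)*(-6 + c))/(2*c))
T(31)*J(-4) + 361 = (-10 + (1/2)*31 + 45/31)*(4*(-4)**2) + 361 = (-10 + 31/2 + 45*(1/31))*(4*16) + 361 = (-10 + 31/2 + 45/31)*64 + 361 = (431/62)*64 + 361 = 13792/31 + 361 = 24983/31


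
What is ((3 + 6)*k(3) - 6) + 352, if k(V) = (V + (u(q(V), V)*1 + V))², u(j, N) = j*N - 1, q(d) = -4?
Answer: 787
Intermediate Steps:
u(j, N) = -1 + N*j (u(j, N) = N*j - 1 = -1 + N*j)
k(V) = (-1 - 2*V)² (k(V) = (V + ((-1 + V*(-4))*1 + V))² = (V + ((-1 - 4*V)*1 + V))² = (V + ((-1 - 4*V) + V))² = (V + (-1 - 3*V))² = (-1 - 2*V)²)
((3 + 6)*k(3) - 6) + 352 = ((3 + 6)*(1 + 2*3)² - 6) + 352 = (9*(1 + 6)² - 6) + 352 = (9*7² - 6) + 352 = (9*49 - 6) + 352 = (441 - 6) + 352 = 435 + 352 = 787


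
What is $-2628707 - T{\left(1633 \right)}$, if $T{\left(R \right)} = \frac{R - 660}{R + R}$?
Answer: $- \frac{8585358035}{3266} \approx -2.6287 \cdot 10^{6}$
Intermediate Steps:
$T{\left(R \right)} = \frac{-660 + R}{2 R}$
$-2628707 - T{\left(1633 \right)} = -2628707 - \frac{-660 + 1633}{2 \cdot 1633} = -2628707 - \frac{1}{2} \cdot \frac{1}{1633} \cdot 973 = -2628707 - \frac{973}{3266} = - \frac{8585358035}{3266}$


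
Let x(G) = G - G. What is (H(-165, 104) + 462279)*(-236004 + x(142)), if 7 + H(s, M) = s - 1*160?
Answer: -109021339788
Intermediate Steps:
x(G) = 0
H(s, M) = -167 + s (H(s, M) = -7 + (s - 1*160) = -7 + (s - 160) = -7 + (-160 + s) = -167 + s)
(H(-165, 104) + 462279)*(-236004 + x(142)) = ((-167 - 165) + 462279)*(-236004 + 0) = (-332 + 462279)*(-236004) = 461947*(-236004) = -109021339788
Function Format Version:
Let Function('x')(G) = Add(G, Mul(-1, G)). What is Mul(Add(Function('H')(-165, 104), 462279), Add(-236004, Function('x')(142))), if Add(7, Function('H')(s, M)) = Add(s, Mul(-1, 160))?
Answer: -109021339788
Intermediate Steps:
Function('x')(G) = 0
Function('H')(s, M) = Add(-167, s) (Function('H')(s, M) = Add(-7, Add(s, Mul(-1, 160))) = Add(-7, Add(s, -160)) = Add(-7, Add(-160, s)) = Add(-167, s))
Mul(Add(Function('H')(-165, 104), 462279), Add(-236004, Function('x')(142))) = Mul(Add(Add(-167, -165), 462279), Add(-236004, 0)) = Mul(Add(-332, 462279), -236004) = Mul(461947, -236004) = -109021339788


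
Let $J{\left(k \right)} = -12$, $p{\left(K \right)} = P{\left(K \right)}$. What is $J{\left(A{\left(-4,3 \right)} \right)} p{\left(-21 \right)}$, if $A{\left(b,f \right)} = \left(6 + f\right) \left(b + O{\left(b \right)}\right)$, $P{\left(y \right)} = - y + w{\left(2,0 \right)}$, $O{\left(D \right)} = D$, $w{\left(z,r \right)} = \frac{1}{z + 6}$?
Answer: $- \frac{507}{2} \approx -253.5$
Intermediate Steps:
$w{\left(z,r \right)} = \frac{1}{6 + z}$
$P{\left(y \right)} = \frac{1}{8} - y$ ($P{\left(y \right)} = - y + \frac{1}{6 + 2} = - y + \frac{1}{8} = \frac{1}{8} - y$)
$p{\left(K \right)} = \frac{1}{8} - K$
$A{\left(b,f \right)} = 2 b \left(6 + f\right)$ ($A{\left(b,f \right)} = \left(6 + f\right) \left(b + b\right) = \left(6 + f\right) 2 b = 2 b \left(6 + f\right)$)
$J{\left(A{\left(-4,3 \right)} \right)} p{\left(-21 \right)} = - 12 \left(\frac{1}{8} - -21\right) = - 12 \left(\frac{1}{8} + 21\right) = \left(-12\right) \frac{169}{8} = - \frac{507}{2}$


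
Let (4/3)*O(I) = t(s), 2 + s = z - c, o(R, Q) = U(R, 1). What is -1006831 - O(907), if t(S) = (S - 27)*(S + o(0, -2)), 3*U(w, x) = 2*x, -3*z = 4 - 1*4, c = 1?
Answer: -2013767/2 ≈ -1.0069e+6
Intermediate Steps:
z = 0 (z = -(4 - 1*4)/3 = -(4 - 4)/3 = -1/3*0 = 0)
U(w, x) = 2*x/3 (U(w, x) = (2*x)/3 = 2*x/3)
o(R, Q) = 2/3 (o(R, Q) = (2/3)*1 = 2/3)
s = -3 (s = -2 + (0 - 1*1) = -2 + (0 - 1) = -2 - 1 = -3)
t(S) = (-27 + S)*(2/3 + S) (t(S) = (S - 27)*(S + 2/3) = (-27 + S)*(2/3 + S))
O(I) = 105/2 (O(I) = 3*(-18 + (-3)**2 - 79/3*(-3))/4 = 3*(-18 + 9 + 79)/4 = (3/4)*70 = 105/2)
-1006831 - O(907) = -1006831 - 1*105/2 = -1006831 - 105/2 = -2013767/2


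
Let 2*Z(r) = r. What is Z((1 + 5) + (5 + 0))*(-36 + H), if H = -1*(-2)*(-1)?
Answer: -209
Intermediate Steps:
H = -2 (H = 2*(-1) = -2)
Z(r) = r/2
Z((1 + 5) + (5 + 0))*(-36 + H) = (((1 + 5) + (5 + 0))/2)*(-36 - 2) = ((6 + 5)/2)*(-38) = ((½)*11)*(-38) = (11/2)*(-38) = -209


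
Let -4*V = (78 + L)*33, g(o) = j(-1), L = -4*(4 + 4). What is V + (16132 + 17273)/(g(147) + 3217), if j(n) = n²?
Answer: -593913/1609 ≈ -369.12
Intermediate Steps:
L = -32 (L = -4*8 = -32)
g(o) = 1 (g(o) = (-1)² = 1)
V = -759/2 (V = -(78 - 32)*33/4 = -23*33/2 = -¼*1518 = -759/2 ≈ -379.50)
V + (16132 + 17273)/(g(147) + 3217) = -759/2 + (16132 + 17273)/(1 + 3217) = -759/2 + 33405/3218 = -593913/1609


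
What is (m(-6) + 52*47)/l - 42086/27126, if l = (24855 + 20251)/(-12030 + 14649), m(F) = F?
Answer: 3893283824/27807849 ≈ 140.01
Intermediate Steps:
l = 45106/2619 ≈ 17.223
(m(-6) + 52*47)/l - 42086/27126 = (-6 + 52*47)/(45106/2619) - 42086/27126 = (-6 + 2444)*(2619/45106) - 42086*1/27126 = 2438*(2619/45106) - 1913/1233 = 3192561/22553 - 1913/1233 = 3893283824/27807849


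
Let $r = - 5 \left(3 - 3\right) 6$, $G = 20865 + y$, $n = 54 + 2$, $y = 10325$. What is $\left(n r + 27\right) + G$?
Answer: $31217$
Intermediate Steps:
$n = 56$
$G = 31190$ ($G = 20865 + 10325 = 31190$)
$r = 0$ ($r = \left(-5\right) 0 \cdot 6 = 0 \cdot 6 = 0$)
$\left(n r + 27\right) + G = \left(56 \cdot 0 + 27\right) + 31190 = \left(0 + 27\right) + 31190 = 27 + 31190 = 31217$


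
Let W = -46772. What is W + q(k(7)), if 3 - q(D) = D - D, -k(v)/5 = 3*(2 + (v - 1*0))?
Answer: -46769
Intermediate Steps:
k(v) = -30 - 15*v (k(v) = -15*(2 + (v - 1*0)) = -15*(2 + (v + 0)) = -15*(2 + v) = -5*(6 + 3*v) = -30 - 15*v)
q(D) = 3 (q(D) = 3 - (D - D) = 3 - 1*0 = 3 + 0 = 3)
W + q(k(7)) = -46772 + 3 = -46769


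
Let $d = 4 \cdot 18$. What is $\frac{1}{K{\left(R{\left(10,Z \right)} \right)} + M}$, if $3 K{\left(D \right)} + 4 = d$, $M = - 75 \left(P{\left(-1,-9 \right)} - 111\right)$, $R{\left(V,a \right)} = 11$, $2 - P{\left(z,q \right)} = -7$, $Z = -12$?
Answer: $\frac{3}{23018} \approx 0.00013033$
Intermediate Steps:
$P{\left(z,q \right)} = 9$ ($P{\left(z,q \right)} = 2 - -7 = 2 + 7 = 9$)
$M = 7650$ ($M = - 75 \left(9 - 111\right) = \left(-75\right) \left(-102\right) = 7650$)
$d = 72$
$K{\left(D \right)} = \frac{68}{3}$ ($K{\left(D \right)} = - \frac{4}{3} + \frac{1}{3} \cdot 72 = - \frac{4}{3} + 24 = \frac{68}{3}$)
$\frac{1}{K{\left(R{\left(10,Z \right)} \right)} + M} = \frac{1}{\frac{68}{3} + 7650} = \frac{1}{\frac{23018}{3}} = \frac{3}{23018}$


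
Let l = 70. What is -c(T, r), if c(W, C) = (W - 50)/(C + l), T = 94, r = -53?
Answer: -44/17 ≈ -2.5882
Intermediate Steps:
c(W, C) = (-50 + W)/(70 + C) (c(W, C) = (W - 50)/(C + 70) = (-50 + W)/(70 + C))
-c(T, r) = -(-50 + 94)/(70 - 53) = -44/17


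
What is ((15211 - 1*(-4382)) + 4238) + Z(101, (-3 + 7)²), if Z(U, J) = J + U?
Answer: 23948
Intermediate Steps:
((15211 - 1*(-4382)) + 4238) + Z(101, (-3 + 7)²) = ((15211 - 1*(-4382)) + 4238) + ((-3 + 7)² + 101) = ((15211 + 4382) + 4238) + (4² + 101) = (19593 + 4238) + (16 + 101) = 23831 + 117 = 23948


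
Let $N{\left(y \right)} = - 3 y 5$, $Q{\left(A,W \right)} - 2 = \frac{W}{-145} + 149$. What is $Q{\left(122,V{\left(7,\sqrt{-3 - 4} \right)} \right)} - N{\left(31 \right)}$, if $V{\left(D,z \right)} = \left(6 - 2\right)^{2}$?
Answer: $\frac{89304}{145} \approx 615.89$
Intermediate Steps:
$V{\left(D,z \right)} = 16$ ($V{\left(D,z \right)} = 4^{2} = 16$)
$Q{\left(A,W \right)} = 151 - \frac{W}{145}$ ($Q{\left(A,W \right)} = 2 + \left(\frac{W}{-145} + 149\right) = 2 - \left(-149 + \frac{W}{145}\right) = 151 - \frac{W}{145}$)
$N{\left(y \right)} = - 15 y$
$Q{\left(122,V{\left(7,\sqrt{-3 - 4} \right)} \right)} - N{\left(31 \right)} = \left(151 - \frac{16}{145}\right) - \left(-15\right) 31 = \left(151 - \frac{16}{145}\right) - -465 = \frac{21879}{145} + 465 = \frac{89304}{145}$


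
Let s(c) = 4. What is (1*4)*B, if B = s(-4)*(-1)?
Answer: -16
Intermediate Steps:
B = -4 (B = 4*(-1) = -4)
(1*4)*B = (1*4)*(-4) = 4*(-4) = -16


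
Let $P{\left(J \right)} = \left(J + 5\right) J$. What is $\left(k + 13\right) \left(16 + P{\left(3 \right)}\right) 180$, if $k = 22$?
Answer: $252000$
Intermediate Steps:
$P{\left(J \right)} = J \left(5 + J\right)$ ($P{\left(J \right)} = \left(5 + J\right) J = J \left(5 + J\right)$)
$\left(k + 13\right) \left(16 + P{\left(3 \right)}\right) 180 = \left(22 + 13\right) \left(16 + 3 \left(5 + 3\right)\right) 180 = 35 \left(16 + 3 \cdot 8\right) 180 = 35 \left(16 + 24\right) 180 = 35 \cdot 40 \cdot 180 = 1400 \cdot 180 = 252000$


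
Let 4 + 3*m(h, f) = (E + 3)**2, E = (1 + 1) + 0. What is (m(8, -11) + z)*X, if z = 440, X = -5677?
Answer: -2537619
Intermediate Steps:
E = 2 (E = 2 + 0 = 2)
m(h, f) = 7 (m(h, f) = -4/3 + (2 + 3)**2/3 = -4/3 + (1/3)*5**2 = -4/3 + (1/3)*25 = -4/3 + 25/3 = 7)
(m(8, -11) + z)*X = (7 + 440)*(-5677) = 447*(-5677) = -2537619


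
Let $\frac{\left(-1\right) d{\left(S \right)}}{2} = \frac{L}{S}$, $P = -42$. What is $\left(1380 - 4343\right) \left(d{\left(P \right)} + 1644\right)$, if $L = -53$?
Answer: $- \frac{102137573}{21} \approx -4.8637 \cdot 10^{6}$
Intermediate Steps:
$d{\left(S \right)} = \frac{106}{S}$ ($d{\left(S \right)} = - 2 \left(- \frac{53}{S}\right) = \frac{106}{S}$)
$\left(1380 - 4343\right) \left(d{\left(P \right)} + 1644\right) = \left(1380 - 4343\right) \left(\frac{106}{-42} + 1644\right) = - 2963 \left(106 \left(- \frac{1}{42}\right) + 1644\right) = - 2963 \left(- \frac{53}{21} + 1644\right) = \left(-2963\right) \frac{34471}{21} = - \frac{102137573}{21}$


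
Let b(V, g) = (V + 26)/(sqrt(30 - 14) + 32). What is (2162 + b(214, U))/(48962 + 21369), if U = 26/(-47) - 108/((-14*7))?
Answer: 6506/210993 ≈ 0.030835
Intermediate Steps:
U = 1264/2303 (U = 26*(-1/47) - 108/(-98) = -26/47 - 108*(-1/98) = -26/47 + 54/49 = 1264/2303 ≈ 0.54885)
b(V, g) = 13/18 + V/36 (b(V, g) = (26 + V)/(sqrt(16) + 32) = (26 + V)/(4 + 32) = (26 + V)/36 = (26 + V)*(1/36) = 13/18 + V/36)
(2162 + b(214, U))/(48962 + 21369) = (2162 + (13/18 + (1/36)*214))/(48962 + 21369) = (2162 + (13/18 + 107/18))/70331 = (2162 + 20/3)*(1/70331) = (6506/3)*(1/70331) = 6506/210993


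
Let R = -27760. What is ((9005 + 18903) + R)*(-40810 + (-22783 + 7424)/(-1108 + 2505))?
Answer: -8439985492/1397 ≈ -6.0415e+6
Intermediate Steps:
((9005 + 18903) + R)*(-40810 + (-22783 + 7424)/(-1108 + 2505)) = ((9005 + 18903) - 27760)*(-40810 + (-22783 + 7424)/(-1108 + 2505)) = (27908 - 27760)*(-40810 - 15359/1397) = 148*(-40810 - 15359*1/1397) = 148*(-40810 - 15359/1397) = 148*(-57026929/1397) = -8439985492/1397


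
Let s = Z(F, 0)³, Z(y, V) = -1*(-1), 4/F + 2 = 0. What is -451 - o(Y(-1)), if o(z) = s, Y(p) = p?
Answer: -452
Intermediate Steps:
F = -2 (F = 4/(-2 + 0) = 4/(-2) = 4*(-½) = -2)
Z(y, V) = 1
s = 1 (s = 1³ = 1)
o(z) = 1
-451 - o(Y(-1)) = -451 - 1*1 = -451 - 1 = -452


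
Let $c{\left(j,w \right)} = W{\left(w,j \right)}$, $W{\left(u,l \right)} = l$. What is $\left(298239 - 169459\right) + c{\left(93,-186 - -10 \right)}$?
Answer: $128873$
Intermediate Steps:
$c{\left(j,w \right)} = j$
$\left(298239 - 169459\right) + c{\left(93,-186 - -10 \right)} = \left(298239 - 169459\right) + 93 = 128780 + 93 = 128873$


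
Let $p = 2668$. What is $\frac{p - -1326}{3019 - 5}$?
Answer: $\frac{1997}{1507} \approx 1.3251$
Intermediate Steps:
$\frac{p - -1326}{3019 - 5} = \frac{2668 - -1326}{3019 - 5} = \frac{2668 + 1326}{3014} = 3994 \cdot \frac{1}{3014} = \frac{1997}{1507}$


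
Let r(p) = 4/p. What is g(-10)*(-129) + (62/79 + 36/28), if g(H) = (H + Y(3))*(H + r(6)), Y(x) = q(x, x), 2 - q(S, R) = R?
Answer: -7322787/553 ≈ -13242.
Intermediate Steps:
q(S, R) = 2 - R
Y(x) = 2 - x
g(H) = (-1 + H)*(⅔ + H) (g(H) = (H + (2 - 1*3))*(H + 4/6) = (H + (2 - 3))*(H + 4*(⅙)) = (H - 1)*(H + ⅔) = (-1 + H)*(⅔ + H))
g(-10)*(-129) + (62/79 + 36/28) = (-⅔ + (-10)² - ⅓*(-10))*(-129) + (62/79 + 36/28) = (-⅔ + 100 + 10/3)*(-129) + (62*(1/79) + 36*(1/28)) = (308/3)*(-129) + (62/79 + 9/7) = -13244 + 1145/553 = -7322787/553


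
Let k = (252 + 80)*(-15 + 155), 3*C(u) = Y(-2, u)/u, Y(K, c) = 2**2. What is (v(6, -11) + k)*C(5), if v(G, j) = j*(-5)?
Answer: 37228/3 ≈ 12409.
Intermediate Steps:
Y(K, c) = 4
C(u) = 4/(3*u) (C(u) = (4/u)/3 = 4/(3*u))
v(G, j) = -5*j
k = 46480 (k = 332*140 = 46480)
(v(6, -11) + k)*C(5) = (-5*(-11) + 46480)*((4/3)/5) = (55 + 46480)*((4/3)*(1/5)) = 46535*(4/15) = 37228/3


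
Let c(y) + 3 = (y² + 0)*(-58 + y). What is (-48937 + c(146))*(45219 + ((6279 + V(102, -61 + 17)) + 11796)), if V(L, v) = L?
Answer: 115816123728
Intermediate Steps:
c(y) = -3 + y²*(-58 + y) (c(y) = -3 + (y² + 0)*(-58 + y) = -3 + y²*(-58 + y))
(-48937 + c(146))*(45219 + ((6279 + V(102, -61 + 17)) + 11796)) = (-48937 + (-3 + 146³ - 58*146²))*(45219 + ((6279 + 102) + 11796)) = (-48937 + (-3 + 3112136 - 58*21316))*(45219 + (6381 + 11796)) = (-48937 + (-3 + 3112136 - 1236328))*(45219 + 18177) = (-48937 + 1875805)*63396 = 1826868*63396 = 115816123728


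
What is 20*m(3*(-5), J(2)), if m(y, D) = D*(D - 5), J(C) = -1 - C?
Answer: 480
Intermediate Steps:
m(y, D) = D*(-5 + D)
20*m(3*(-5), J(2)) = 20*((-1 - 1*2)*(-5 + (-1 - 1*2))) = 20*((-1 - 2)*(-5 + (-1 - 2))) = 20*(-3*(-5 - 3)) = 20*(-3*(-8)) = 20*24 = 480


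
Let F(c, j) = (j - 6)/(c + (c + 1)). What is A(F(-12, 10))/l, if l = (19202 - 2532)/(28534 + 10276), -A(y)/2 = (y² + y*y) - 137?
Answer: 562287042/881843 ≈ 637.63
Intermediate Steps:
F(c, j) = (-6 + j)/(1 + 2*c) (F(c, j) = (-6 + j)/(c + (1 + c)) = (-6 + j)/(1 + 2*c))
A(y) = 274 - 4*y² (A(y) = -2*((y² + y*y) - 137) = -2*((y² + y²) - 137) = -2*(2*y² - 137) = -2*(-137 + 2*y²) = 274 - 4*y²)
l = 1667/3881 (l = 16670/38810 = 16670*(1/38810) = 1667/3881 ≈ 0.42953)
A(F(-12, 10))/l = (274 - 4*(-6 + 10)²/(1 + 2*(-12))²)/(1667/3881) = (274 - 4*16/(1 - 24)²)*(3881/1667) = (274 - 4*(4/(-23))²)*(3881/1667) = (274 - 4*(-1/23*4)²)*(3881/1667) = (274 - 4*(-4/23)²)*(3881/1667) = (274 - 4*16/529)*(3881/1667) = (274 - 64/529)*(3881/1667) = (144882/529)*(3881/1667) = 562287042/881843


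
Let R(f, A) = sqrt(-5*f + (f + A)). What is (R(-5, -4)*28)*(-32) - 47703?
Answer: -51287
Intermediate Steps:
R(f, A) = sqrt(A - 4*f) (R(f, A) = sqrt(-5*f + (A + f)) = sqrt(A - 4*f))
(R(-5, -4)*28)*(-32) - 47703 = (sqrt(-4 - 4*(-5))*28)*(-32) - 47703 = (sqrt(-4 + 20)*28)*(-32) - 47703 = (sqrt(16)*28)*(-32) - 47703 = (4*28)*(-32) - 47703 = 112*(-32) - 47703 = -3584 - 47703 = -51287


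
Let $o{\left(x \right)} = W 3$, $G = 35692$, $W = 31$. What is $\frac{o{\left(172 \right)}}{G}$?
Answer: $\frac{93}{35692} \approx 0.0026056$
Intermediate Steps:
$o{\left(x \right)} = 93$ ($o{\left(x \right)} = 31 \cdot 3 = 93$)
$\frac{o{\left(172 \right)}}{G} = \frac{93}{35692}$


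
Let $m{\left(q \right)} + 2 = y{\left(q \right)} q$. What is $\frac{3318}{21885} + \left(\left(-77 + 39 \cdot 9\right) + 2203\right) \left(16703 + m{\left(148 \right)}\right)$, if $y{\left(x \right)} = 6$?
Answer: $\frac{317828218241}{7295} \approx 4.3568 \cdot 10^{7}$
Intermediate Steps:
$m{\left(q \right)} = -2 + 6 q$
$\frac{3318}{21885} + \left(\left(-77 + 39 \cdot 9\right) + 2203\right) \left(16703 + m{\left(148 \right)}\right) = \frac{3318}{21885} + \left(\left(-77 + 39 \cdot 9\right) + 2203\right) \left(16703 + \left(-2 + 6 \cdot 148\right)\right) = 3318 \cdot \frac{1}{21885} + \left(\left(-77 + 351\right) + 2203\right) \left(16703 + \left(-2 + 888\right)\right) = \frac{1106}{7295} + \left(274 + 2203\right) \left(16703 + 886\right) = \frac{1106}{7295} + 2477 \cdot 17589 = \frac{1106}{7295} + 43567953 = \frac{317828218241}{7295}$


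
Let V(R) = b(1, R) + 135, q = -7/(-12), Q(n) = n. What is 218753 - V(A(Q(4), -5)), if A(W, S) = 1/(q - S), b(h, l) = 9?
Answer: 218609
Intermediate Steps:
q = 7/12 (q = -7*(-1/12) = 7/12 ≈ 0.58333)
A(W, S) = 1/(7/12 - S)
V(R) = 144 (V(R) = 9 + 135 = 144)
218753 - V(A(Q(4), -5)) = 218753 - 1*144 = 218753 - 144 = 218609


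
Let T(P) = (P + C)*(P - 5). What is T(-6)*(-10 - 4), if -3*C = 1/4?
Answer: -5621/6 ≈ -936.83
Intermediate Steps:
C = -1/12 (C = -1/3/4 = -1/3*1/4 = -1/12 ≈ -0.083333)
T(P) = (-5 + P)*(-1/12 + P) (T(P) = (P - 1/12)*(P - 5) = (-1/12 + P)*(-5 + P) = (-5 + P)*(-1/12 + P))
T(-6)*(-10 - 4) = (5/12 + (-6)**2 - 61/12*(-6))*(-10 - 4) = (5/12 + 36 + 61/2)*(-14) = (803/12)*(-14) = -5621/6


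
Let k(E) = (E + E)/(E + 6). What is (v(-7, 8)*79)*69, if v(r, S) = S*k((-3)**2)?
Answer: 261648/5 ≈ 52330.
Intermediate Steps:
k(E) = 2*E/(6 + E) (k(E) = (2*E)/(6 + E) = 2*E/(6 + E))
v(r, S) = 6*S/5 (v(r, S) = S*(2*(-3)**2/(6 + (-3)**2)) = S*(2*9/(6 + 9)) = S*(2*9/15) = S*(2*9*(1/15)) = S*(6/5) = 6*S/5)
(v(-7, 8)*79)*69 = (((6/5)*8)*79)*69 = ((48/5)*79)*69 = (3792/5)*69 = 261648/5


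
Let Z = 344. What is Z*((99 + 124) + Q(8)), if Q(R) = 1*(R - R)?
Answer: 76712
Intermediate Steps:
Q(R) = 0 (Q(R) = 1*0 = 0)
Z*((99 + 124) + Q(8)) = 344*((99 + 124) + 0) = 344*(223 + 0) = 344*223 = 76712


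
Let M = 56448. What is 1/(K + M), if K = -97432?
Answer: -1/40984 ≈ -2.4400e-5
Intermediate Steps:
1/(K + M) = 1/(-97432 + 56448) = 1/(-40984) = -1/40984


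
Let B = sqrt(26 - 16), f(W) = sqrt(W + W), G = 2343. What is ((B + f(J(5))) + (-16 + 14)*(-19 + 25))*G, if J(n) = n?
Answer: -28116 + 4686*sqrt(10) ≈ -13298.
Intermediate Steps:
f(W) = sqrt(2)*sqrt(W) (f(W) = sqrt(2*W) = sqrt(2)*sqrt(W))
B = sqrt(10) ≈ 3.1623
((B + f(J(5))) + (-16 + 14)*(-19 + 25))*G = ((sqrt(10) + sqrt(2)*sqrt(5)) + (-16 + 14)*(-19 + 25))*2343 = ((sqrt(10) + sqrt(10)) - 2*6)*2343 = (2*sqrt(10) - 12)*2343 = (-12 + 2*sqrt(10))*2343 = -28116 + 4686*sqrt(10)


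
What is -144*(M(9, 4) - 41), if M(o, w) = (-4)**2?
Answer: 3600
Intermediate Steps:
M(o, w) = 16
-144*(M(9, 4) - 41) = -144*(16 - 41) = -144*(-25) = 3600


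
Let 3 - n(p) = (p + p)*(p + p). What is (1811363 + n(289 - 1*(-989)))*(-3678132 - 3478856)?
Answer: 33793651228760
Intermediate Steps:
n(p) = 3 - 4*p**2 (n(p) = 3 - (p + p)*(p + p) = 3 - 2*p*2*p = 3 - 4*p**2)
(1811363 + n(289 - 1*(-989)))*(-3678132 - 3478856) = (1811363 + (3 - 4*(289 - 1*(-989))**2))*(-3678132 - 3478856) = (1811363 + (3 - 4*(289 + 989)**2))*(-7156988) = (1811363 + (3 - 4*1278**2))*(-7156988) = (1811363 + (3 - 4*1633284))*(-7156988) = (1811363 + (3 - 6533136))*(-7156988) = (1811363 - 6533133)*(-7156988) = -4721770*(-7156988) = 33793651228760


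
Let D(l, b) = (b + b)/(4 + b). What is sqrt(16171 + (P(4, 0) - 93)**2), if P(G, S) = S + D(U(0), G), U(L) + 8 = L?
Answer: sqrt(24635) ≈ 156.96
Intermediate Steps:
U(L) = -8 + L
D(l, b) = 2*b/(4 + b) (D(l, b) = (2*b)/(4 + b) = 2*b/(4 + b))
P(G, S) = S + 2*G/(4 + G)
sqrt(16171 + (P(4, 0) - 93)**2) = sqrt(16171 + ((2*4 + 0*(4 + 4))/(4 + 4) - 93)**2) = sqrt(16171 + ((8 + 0*8)/8 - 93)**2) = sqrt(16171 + ((8 + 0)/8 - 93)**2) = sqrt(16171 + ((1/8)*8 - 93)**2) = sqrt(16171 + (1 - 93)**2) = sqrt(16171 + (-92)**2) = sqrt(16171 + 8464) = sqrt(24635)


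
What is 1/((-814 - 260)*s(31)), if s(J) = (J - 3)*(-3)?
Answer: 1/90216 ≈ 1.1085e-5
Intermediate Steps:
s(J) = 9 - 3*J (s(J) = (-3 + J)*(-3) = 9 - 3*J)
1/((-814 - 260)*s(31)) = 1/((-814 - 260)*(9 - 3*31)) = 1/((-1074)*(9 - 93)) = -1/1074/(-84) = -1/1074*(-1/84) = 1/90216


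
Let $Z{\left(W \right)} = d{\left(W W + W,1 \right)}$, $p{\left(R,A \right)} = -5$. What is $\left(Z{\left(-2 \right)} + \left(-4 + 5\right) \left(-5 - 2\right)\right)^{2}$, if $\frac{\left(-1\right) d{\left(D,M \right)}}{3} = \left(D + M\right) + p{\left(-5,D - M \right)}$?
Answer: $1$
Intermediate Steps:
$d{\left(D,M \right)} = 15 - 3 D - 3 M$ ($d{\left(D,M \right)} = - 3 \left(\left(D + M\right) - 5\right) = - 3 \left(-5 + D + M\right) = 15 - 3 D - 3 M$)
$Z{\left(W \right)} = 12 - 3 W - 3 W^{2}$ ($Z{\left(W \right)} = 15 - 3 \left(W W + W\right) - 3 = 15 - 3 \left(W^{2} + W\right) - 3 = 15 - 3 \left(W + W^{2}\right) - 3 = 15 - \left(3 W + 3 W^{2}\right) - 3 = 12 - 3 W - 3 W^{2}$)
$\left(Z{\left(-2 \right)} + \left(-4 + 5\right) \left(-5 - 2\right)\right)^{2} = \left(\left(12 - - 6 \left(1 - 2\right)\right) + \left(-4 + 5\right) \left(-5 - 2\right)\right)^{2} = \left(\left(12 - \left(-6\right) \left(-1\right)\right) + 1 \left(-7\right)\right)^{2} = \left(\left(12 - 6\right) - 7\right)^{2} = \left(6 - 7\right)^{2} = \left(-1\right)^{2} = 1$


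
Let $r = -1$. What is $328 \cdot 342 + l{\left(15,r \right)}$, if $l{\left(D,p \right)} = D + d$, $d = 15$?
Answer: $112206$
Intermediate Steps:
$l{\left(D,p \right)} = 15 + D$ ($l{\left(D,p \right)} = D + 15 = 15 + D$)
$328 \cdot 342 + l{\left(15,r \right)} = 328 \cdot 342 + \left(15 + 15\right) = 112176 + 30 = 112206$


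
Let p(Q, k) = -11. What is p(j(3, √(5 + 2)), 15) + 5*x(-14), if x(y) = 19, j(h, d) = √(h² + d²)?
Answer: 84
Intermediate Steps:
j(h, d) = √(d² + h²)
p(j(3, √(5 + 2)), 15) + 5*x(-14) = -11 + 5*19 = -11 + 95 = 84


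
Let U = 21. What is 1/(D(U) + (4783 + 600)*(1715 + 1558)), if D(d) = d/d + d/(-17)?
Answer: 17/299515499 ≈ 5.6758e-8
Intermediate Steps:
D(d) = 1 - d/17 (D(d) = 1 + d*(-1/17) = 1 - d/17)
1/(D(U) + (4783 + 600)*(1715 + 1558)) = 1/((1 - 1/17*21) + (4783 + 600)*(1715 + 1558)) = 1/((1 - 21/17) + 5383*3273) = 1/(-4/17 + 17618559) = 1/(299515499/17) = 17/299515499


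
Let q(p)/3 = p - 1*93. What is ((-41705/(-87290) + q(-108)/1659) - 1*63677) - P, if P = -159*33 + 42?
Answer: -80643372259/1379182 ≈ -58472.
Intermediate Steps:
q(p) = -279 + 3*p (q(p) = 3*(p - 1*93) = 3*(p - 93) = 3*(-93 + p) = -279 + 3*p)
P = -5205 (P = -5247 + 42 = -5205)
((-41705/(-87290) + q(-108)/1659) - 1*63677) - P = ((-41705/(-87290) + (-279 + 3*(-108))/1659) - 1*63677) - 1*(-5205) = ((-41705*(-1/87290) + (-279 - 324)*(1/1659)) - 63677) + 5205 = ((8341/17458 - 603*1/1659) - 63677) + 5205 = ((8341/17458 - 201/553) - 63677) + 5205 = (157645/1379182 - 63677) + 5205 = -87822014569/1379182 + 5205 = -80643372259/1379182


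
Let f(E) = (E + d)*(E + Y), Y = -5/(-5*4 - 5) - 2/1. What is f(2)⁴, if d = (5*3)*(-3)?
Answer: 3418801/625 ≈ 5470.1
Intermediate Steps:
Y = -9/5 (Y = -5/(-20 - 5) - 2*1 = -5/(-25) - 2 = -5*(-1/25) - 2 = ⅕ - 2 = -9/5 ≈ -1.8000)
d = -45 (d = 15*(-3) = -45)
f(E) = (-45 + E)*(-9/5 + E) (f(E) = (E - 45)*(E - 9/5) = (-45 + E)*(-9/5 + E))
f(2)⁴ = (81 + 2² - 234/5*2)⁴ = (81 + 4 - 468/5)⁴ = (-43/5)⁴ = 3418801/625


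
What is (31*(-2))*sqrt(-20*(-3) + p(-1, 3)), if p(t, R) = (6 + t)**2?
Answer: -62*sqrt(85) ≈ -571.61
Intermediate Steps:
(31*(-2))*sqrt(-20*(-3) + p(-1, 3)) = (31*(-2))*sqrt(-20*(-3) + (6 - 1)**2) = -62*sqrt(-5*(-12) + 5**2) = -62*sqrt(60 + 25) = -62*sqrt(85)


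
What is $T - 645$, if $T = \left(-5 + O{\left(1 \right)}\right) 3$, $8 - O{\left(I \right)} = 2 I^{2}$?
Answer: $-642$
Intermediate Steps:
$O{\left(I \right)} = 8 - 2 I^{2}$
$T = 3$ ($T = \left(-5 + \left(8 - 2 \cdot 1^{2}\right)\right) 3 = \left(-5 + \left(8 - 2\right)\right) 3 = \left(-5 + 6\right) 3 = 1 \cdot 3 = 3$)
$T - 645 = 3 - 645 = -642$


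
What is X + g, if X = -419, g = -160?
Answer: -579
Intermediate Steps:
X + g = -419 - 160 = -579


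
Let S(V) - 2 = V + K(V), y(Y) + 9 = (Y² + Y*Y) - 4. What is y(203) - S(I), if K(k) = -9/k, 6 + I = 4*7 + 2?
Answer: 659035/8 ≈ 82379.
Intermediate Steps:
I = 24 (I = -6 + (4*7 + 2) = -6 + (28 + 2) = -6 + 30 = 24)
y(Y) = -13 + 2*Y² (y(Y) = -9 + ((Y² + Y*Y) - 4) = -9 + ((Y² + Y²) - 4) = -9 + (2*Y² - 4) = -9 + (-4 + 2*Y²) = -13 + 2*Y²)
S(V) = 2 + V - 9/V (S(V) = 2 + (V - 9/V) = 2 + V - 9/V)
y(203) - S(I) = (-13 + 2*203²) - (2 + 24 - 9/24) = (-13 + 2*41209) - (2 + 24 - 9*1/24) = (-13 + 82418) - (2 + 24 - 3/8) = 82405 - 1*205/8 = 82405 - 205/8 = 659035/8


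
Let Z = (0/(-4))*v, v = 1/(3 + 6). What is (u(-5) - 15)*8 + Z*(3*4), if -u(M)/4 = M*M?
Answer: -920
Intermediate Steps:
v = 1/9 ≈ 0.11111
u(M) = -4*M**2 (u(M) = -4*M*M = -4*M**2)
Z = 0 (Z = (0/(-4))*(1/9) = (0*(-1/4))*(1/9) = 0*(1/9) = 0)
(u(-5) - 15)*8 + Z*(3*4) = (-4*(-5)**2 - 15)*8 + 0*(3*4) = (-4*25 - 15)*8 + 0*12 = (-100 - 15)*8 + 0 = -115*8 + 0 = -920 + 0 = -920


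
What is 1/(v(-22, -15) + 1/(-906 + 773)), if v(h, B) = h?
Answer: -133/2927 ≈ -0.045439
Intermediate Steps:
1/(v(-22, -15) + 1/(-906 + 773)) = 1/(-22 + 1/(-906 + 773)) = 1/(-22 + 1/(-133)) = 1/(-22 - 1/133) = 1/(-2927/133) = -133/2927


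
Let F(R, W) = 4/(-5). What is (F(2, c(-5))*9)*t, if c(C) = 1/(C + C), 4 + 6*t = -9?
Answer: 78/5 ≈ 15.600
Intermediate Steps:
t = -13/6 (t = -⅔ + (⅙)*(-9) = -⅔ - 3/2 = -13/6 ≈ -2.1667)
c(C) = 1/(2*C)
F(R, W) = -⅘ (F(R, W) = 4*(-⅕) = -⅘)
(F(2, c(-5))*9)*t = -⅘*9*(-13/6) = -36/5*(-13/6) = 78/5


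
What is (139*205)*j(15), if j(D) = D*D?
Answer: 6411375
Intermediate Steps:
j(D) = D²
(139*205)*j(15) = (139*205)*15² = 28495*225 = 6411375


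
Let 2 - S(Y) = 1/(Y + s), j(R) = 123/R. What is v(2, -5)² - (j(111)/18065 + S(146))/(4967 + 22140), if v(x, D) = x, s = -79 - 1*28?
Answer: 2826427407476/706619719065 ≈ 3.9999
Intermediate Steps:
s = -107 (s = -79 - 28 = -107)
S(Y) = 2 - 1/(-107 + Y) (S(Y) = 2 - 1/(Y - 107) = 2 - 1/(-107 + Y))
v(2, -5)² - (j(111)/18065 + S(146))/(4967 + 22140) = 2² - ((123/111)/18065 + (-215 + 2*146)/(-107 + 146))/(4967 + 22140) = 4 - ((123*(1/111))*(1/18065) + (-215 + 292)/39)/27107 = 4 - ((41/37)*(1/18065) + (1/39)*77)/27107 = 4 - (41/668405 + 77/39)/27107 = 4 - 51468784/(26067795*27107) = 4 - 1*51468784/706619719065 = 4 - 51468784/706619719065 = 2826427407476/706619719065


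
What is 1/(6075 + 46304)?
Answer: 1/52379 ≈ 1.9092e-5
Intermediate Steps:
1/(6075 + 46304) = 1/52379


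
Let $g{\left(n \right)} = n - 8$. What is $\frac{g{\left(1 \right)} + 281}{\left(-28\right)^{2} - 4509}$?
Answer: $- \frac{274}{3725} \approx -0.073557$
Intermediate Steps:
$g{\left(n \right)} = -8 + n$
$\frac{g{\left(1 \right)} + 281}{\left(-28\right)^{2} - 4509} = \frac{\left(-8 + 1\right) + 281}{\left(-28\right)^{2} - 4509} = \frac{-7 + 281}{784 - 4509} = \frac{274}{-3725} = 274 \left(- \frac{1}{3725}\right) = - \frac{274}{3725}$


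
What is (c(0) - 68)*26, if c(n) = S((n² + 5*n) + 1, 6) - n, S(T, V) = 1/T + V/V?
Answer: -1716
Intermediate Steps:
S(T, V) = 1 + 1/T (S(T, V) = 1/T + 1 = 1 + 1/T)
c(n) = -n + (2 + n² + 5*n)/(1 + n² + 5*n) (c(n) = (1 + ((n² + 5*n) + 1))/((n² + 5*n) + 1) - n = (1 + (1 + n² + 5*n))/(1 + n² + 5*n) - n = (2 + n² + 5*n)/(1 + n² + 5*n) - n = -n + (2 + n² + 5*n)/(1 + n² + 5*n))
(c(0) - 68)*26 = ((2 - 1*0³ - 4*0² + 4*0)/(1 + 0² + 5*0) - 68)*26 = ((2 - 1*0 - 4*0 + 0)/(1 + 0 + 0) - 68)*26 = ((2 + 0 + 0 + 0)/1 - 68)*26 = (1*2 - 68)*26 = (2 - 68)*26 = -66*26 = -1716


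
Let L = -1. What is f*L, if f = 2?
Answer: -2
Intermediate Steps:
f*L = 2*(-1) = -2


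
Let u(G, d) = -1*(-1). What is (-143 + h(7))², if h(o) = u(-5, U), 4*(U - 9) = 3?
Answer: 20164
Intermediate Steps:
U = 39/4 (U = 9 + (¼)*3 = 9 + ¾ = 39/4 ≈ 9.7500)
u(G, d) = 1
h(o) = 1
(-143 + h(7))² = (-143 + 1)² = (-142)² = 20164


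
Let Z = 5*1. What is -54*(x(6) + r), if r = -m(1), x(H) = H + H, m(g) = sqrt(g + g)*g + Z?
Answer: -378 + 54*sqrt(2) ≈ -301.63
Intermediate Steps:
Z = 5
m(g) = 5 + sqrt(2)*g**(3/2) (m(g) = sqrt(g + g)*g + 5 = sqrt(2*g)*g + 5 = (sqrt(2)*sqrt(g))*g + 5 = sqrt(2)*g**(3/2) + 5 = 5 + sqrt(2)*g**(3/2))
x(H) = 2*H
r = -5 - sqrt(2) (r = -(5 + sqrt(2)*1**(3/2)) = -(5 + sqrt(2)*1) = -(5 + sqrt(2)) = -5 - sqrt(2) ≈ -6.4142)
-54*(x(6) + r) = -54*(2*6 + (-5 - sqrt(2))) = -54*(12 + (-5 - sqrt(2))) = -54*(7 - sqrt(2)) = -(378 - 54*sqrt(2)) = -378 + 54*sqrt(2)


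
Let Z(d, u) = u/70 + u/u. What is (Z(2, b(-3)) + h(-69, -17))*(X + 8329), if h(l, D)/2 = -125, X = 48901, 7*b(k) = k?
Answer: -698280399/49 ≈ -1.4251e+7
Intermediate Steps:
b(k) = k/7
Z(d, u) = 1 + u/70 (Z(d, u) = u*(1/70) + 1 = u/70 + 1 = 1 + u/70)
h(l, D) = -250 (h(l, D) = 2*(-125) = -250)
(Z(2, b(-3)) + h(-69, -17))*(X + 8329) = ((1 + ((⅐)*(-3))/70) - 250)*(48901 + 8329) = ((1 + (1/70)*(-3/7)) - 250)*57230 = ((1 - 3/490) - 250)*57230 = (487/490 - 250)*57230 = -122013/490*57230 = -698280399/49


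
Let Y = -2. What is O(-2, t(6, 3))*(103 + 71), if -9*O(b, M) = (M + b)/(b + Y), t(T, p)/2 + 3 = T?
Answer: 58/3 ≈ 19.333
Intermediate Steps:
t(T, p) = -6 + 2*T
O(b, M) = -(M + b)/(9*(-2 + b)) (O(b, M) = -(M + b)/(9*(b - 2)) = -(M + b)/(9*(-2 + b)))
O(-2, t(6, 3))*(103 + 71) = ((-(-6 + 2*6) - 1*(-2))/(9*(-2 - 2)))*(103 + 71) = ((1/9)*(-(-6 + 12) + 2)/(-4))*174 = ((1/9)*(-1/4)*(-1*6 + 2))*174 = ((1/9)*(-1/4)*(-6 + 2))*174 = ((1/9)*(-1/4)*(-4))*174 = (1/9)*174 = 58/3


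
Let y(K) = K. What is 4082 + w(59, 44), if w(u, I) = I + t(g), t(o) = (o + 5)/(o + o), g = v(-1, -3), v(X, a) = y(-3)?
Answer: 12377/3 ≈ 4125.7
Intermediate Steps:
v(X, a) = -3
g = -3
t(o) = (5 + o)/(2*o) (t(o) = (5 + o)/((2*o)) = (5 + o)*(1/(2*o)) = (5 + o)/(2*o))
w(u, I) = -1/3 + I (w(u, I) = I + (1/2)*(5 - 3)/(-3) = I + (1/2)*(-1/3)*2 = I - 1/3 = -1/3 + I)
4082 + w(59, 44) = 4082 + (-1/3 + 44) = 4082 + 131/3 = 12377/3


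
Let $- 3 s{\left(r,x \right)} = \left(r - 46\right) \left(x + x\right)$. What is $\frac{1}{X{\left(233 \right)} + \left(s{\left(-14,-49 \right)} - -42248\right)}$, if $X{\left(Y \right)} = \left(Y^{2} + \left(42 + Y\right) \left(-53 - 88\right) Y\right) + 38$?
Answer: $- \frac{1}{8939960} \approx -1.1186 \cdot 10^{-7}$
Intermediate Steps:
$s{\left(r,x \right)} = - \frac{2 x \left(-46 + r\right)}{3}$ ($s{\left(r,x \right)} = - \frac{\left(r - 46\right) \left(x + x\right)}{3} = - \frac{\left(-46 + r\right) 2 x}{3} = - \frac{2 x \left(-46 + r\right)}{3}$)
$X{\left(Y \right)} = 38 + Y^{2} + Y \left(-5922 - 141 Y\right)$ ($X{\left(Y \right)} = \left(Y^{2} + \left(42 + Y\right) \left(-141\right) Y\right) + 38 = \left(Y^{2} + \left(-5922 - 141 Y\right) Y\right) + 38 = \left(Y^{2} + Y \left(-5922 - 141 Y\right)\right) + 38 = 38 + Y^{2} + Y \left(-5922 - 141 Y\right)$)
$\frac{1}{X{\left(233 \right)} + \left(s{\left(-14,-49 \right)} - -42248\right)} = \frac{1}{\left(38 - 1379826 - 140 \cdot 233^{2}\right) + \left(\frac{2}{3} \left(-49\right) \left(46 - -14\right) - -42248\right)} = \frac{1}{\left(38 - 1379826 - 7600460\right) + \left(\frac{2}{3} \left(-49\right) \left(46 + 14\right) + 42248\right)} = \frac{1}{\left(38 - 1379826 - 7600460\right) + \left(\frac{2}{3} \left(-49\right) 60 + 42248\right)} = \frac{1}{-8980248 + \left(-1960 + 42248\right)} = \frac{1}{-8980248 + 40288} = \frac{1}{-8939960} = - \frac{1}{8939960}$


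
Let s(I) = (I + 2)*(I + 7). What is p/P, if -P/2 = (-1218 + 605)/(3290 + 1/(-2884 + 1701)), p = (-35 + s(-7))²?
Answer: 681112075/207194 ≈ 3287.3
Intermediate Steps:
s(I) = (2 + I)*(7 + I)
p = 1225 (p = (-35 + (14 + (-7)² + 9*(-7)))² = (-35 + (14 + 49 - 63))² = (-35 + 0)² = (-35)² = 1225)
P = 1450358/3892069 (P = -2*(-1218 + 605)/(3290 + 1/(-2884 + 1701)) = -(-1226)/(3290 + 1/(-1183)) = -(-1226)/(3290 - 1/1183) = -(-1226)/3892069/1183 = -(-1226)*1183/3892069 = -2*(-725179/3892069) = 1450358/3892069 ≈ 0.37264)
p/P = 1225/(1450358/3892069) = 1225*(3892069/1450358) = 681112075/207194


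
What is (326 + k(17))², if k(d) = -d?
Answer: 95481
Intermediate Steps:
(326 + k(17))² = (326 - 1*17)² = (326 - 17)² = 309² = 95481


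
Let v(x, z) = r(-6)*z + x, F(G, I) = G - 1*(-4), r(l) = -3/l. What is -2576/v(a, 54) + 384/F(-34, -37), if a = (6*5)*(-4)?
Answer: 6928/465 ≈ 14.899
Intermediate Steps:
F(G, I) = 4 + G (F(G, I) = G + 4 = 4 + G)
a = -120 (a = 30*(-4) = -120)
v(x, z) = x + z/2 (v(x, z) = (-3/(-6))*z + x = (-3*(-⅙))*z + x = z/2 + x = x + z/2)
-2576/v(a, 54) + 384/F(-34, -37) = -2576/(-120 + (½)*54) + 384/(4 - 34) = -2576/(-120 + 27) + 384/(-30) = -2576/(-93) + 384*(-1/30) = -2576*(-1/93) - 64/5 = 2576/93 - 64/5 = 6928/465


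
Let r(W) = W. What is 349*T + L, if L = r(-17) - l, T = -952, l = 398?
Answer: -332663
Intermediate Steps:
L = -415 (L = -17 - 1*398 = -17 - 398 = -415)
349*T + L = 349*(-952) - 415 = -332248 - 415 = -332663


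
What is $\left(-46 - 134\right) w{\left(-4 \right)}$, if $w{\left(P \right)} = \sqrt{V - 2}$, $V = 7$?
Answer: $- 180 \sqrt{5} \approx -402.49$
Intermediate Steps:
$w{\left(P \right)} = \sqrt{5}$ ($w{\left(P \right)} = \sqrt{7 - 2} = \sqrt{5}$)
$\left(-46 - 134\right) w{\left(-4 \right)} = \left(-46 - 134\right) \sqrt{5} = - 180 \sqrt{5}$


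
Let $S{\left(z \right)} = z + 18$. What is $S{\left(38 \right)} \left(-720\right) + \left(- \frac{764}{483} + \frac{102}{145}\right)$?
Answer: $- \frac{2823872714}{70035} \approx -40321.0$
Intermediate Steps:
$S{\left(z \right)} = 18 + z$
$S{\left(38 \right)} \left(-720\right) + \left(- \frac{764}{483} + \frac{102}{145}\right) = \left(18 + 38\right) \left(-720\right) + \left(- \frac{764}{483} + \frac{102}{145}\right) = 56 \left(-720\right) + \left(\left(-764\right) \frac{1}{483} + 102 \cdot \frac{1}{145}\right) = -40320 + \left(- \frac{764}{483} + \frac{102}{145}\right) = -40320 - \frac{61514}{70035} = - \frac{2823872714}{70035}$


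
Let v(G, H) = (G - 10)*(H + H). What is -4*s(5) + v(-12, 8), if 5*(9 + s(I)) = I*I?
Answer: -336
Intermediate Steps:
s(I) = -9 + I²/5 (s(I) = -9 + (I*I)/5 = -9 + I²/5)
v(G, H) = 2*H*(-10 + G) (v(G, H) = (-10 + G)*(2*H) = 2*H*(-10 + G))
-4*s(5) + v(-12, 8) = -4*(-9 + (⅕)*5²) + 2*8*(-10 - 12) = -4*(-9 + (⅕)*25) + 2*8*(-22) = -4*(-9 + 5) - 352 = -4*(-4) - 352 = 16 - 352 = -336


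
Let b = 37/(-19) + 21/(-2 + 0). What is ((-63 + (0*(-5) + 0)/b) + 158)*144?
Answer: 13680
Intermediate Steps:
b = -473/38 (b = 37*(-1/19) + 21/(-2) = -37/19 + 21*(-½) = -37/19 - 21/2 = -473/38 ≈ -12.447)
((-63 + (0*(-5) + 0)/b) + 158)*144 = ((-63 + (0*(-5) + 0)/(-473/38)) + 158)*144 = ((-63 + (0 + 0)*(-38/473)) + 158)*144 = ((-63 + 0*(-38/473)) + 158)*144 = ((-63 + 0) + 158)*144 = (-63 + 158)*144 = 95*144 = 13680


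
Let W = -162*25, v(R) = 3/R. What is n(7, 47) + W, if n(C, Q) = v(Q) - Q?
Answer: -192556/47 ≈ -4096.9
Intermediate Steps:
W = -4050
n(C, Q) = -Q + 3/Q (n(C, Q) = 3/Q - Q = -Q + 3/Q)
n(7, 47) + W = (-1*47 + 3/47) - 4050 = (-47 + 3*(1/47)) - 4050 = (-47 + 3/47) - 4050 = -2206/47 - 4050 = -192556/47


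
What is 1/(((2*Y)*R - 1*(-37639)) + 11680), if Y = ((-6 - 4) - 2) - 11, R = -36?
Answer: 1/50975 ≈ 1.9617e-5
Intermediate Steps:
Y = -23 (Y = (-10 - 2) - 11 = -12 - 11 = -23)
1/(((2*Y)*R - 1*(-37639)) + 11680) = 1/(((2*(-23))*(-36) - 1*(-37639)) + 11680) = 1/((-46*(-36) + 37639) + 11680) = 1/((1656 + 37639) + 11680) = 1/(39295 + 11680) = 1/50975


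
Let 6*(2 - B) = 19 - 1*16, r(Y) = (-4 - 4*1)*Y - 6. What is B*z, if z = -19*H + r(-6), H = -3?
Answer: 297/2 ≈ 148.50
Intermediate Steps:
r(Y) = -6 - 8*Y (r(Y) = (-4 - 4)*Y - 6 = -8*Y - 6 = -6 - 8*Y)
B = 3/2 (B = 2 - (19 - 1*16)/6 = 2 - (19 - 16)/6 = 2 - ⅙*3 = 2 - ½ = 3/2 ≈ 1.5000)
z = 99 (z = -19*(-3) + (-6 - 8*(-6)) = 57 + (-6 + 48) = 57 + 42 = 99)
B*z = (3/2)*99 = 297/2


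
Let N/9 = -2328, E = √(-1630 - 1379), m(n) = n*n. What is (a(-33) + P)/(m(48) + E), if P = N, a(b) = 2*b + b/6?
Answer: -16146048/1770475 + 42047*I*√3009/10622850 ≈ -9.1196 + 0.21712*I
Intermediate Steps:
m(n) = n²
a(b) = 13*b/6 (a(b) = 2*b + b*(⅙) = 2*b + b/6 = 13*b/6)
E = I*√3009 (E = √(-3009) = I*√3009 ≈ 54.854*I)
N = -20952 (N = 9*(-2328) = -20952)
P = -20952
(a(-33) + P)/(m(48) + E) = ((13/6)*(-33) - 20952)/(48² + I*√3009) = (-143/2 - 20952)/(2304 + I*√3009) = -42047/(2*(2304 + I*√3009))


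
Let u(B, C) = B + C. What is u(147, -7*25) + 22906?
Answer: 22878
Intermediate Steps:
u(147, -7*25) + 22906 = (147 - 7*25) + 22906 = (147 - 175) + 22906 = -28 + 22906 = 22878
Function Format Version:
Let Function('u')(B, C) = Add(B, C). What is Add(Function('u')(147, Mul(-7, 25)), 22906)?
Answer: 22878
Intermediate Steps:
Add(Function('u')(147, Mul(-7, 25)), 22906) = Add(Add(147, Mul(-7, 25)), 22906) = Add(Add(147, -175), 22906) = Add(-28, 22906) = 22878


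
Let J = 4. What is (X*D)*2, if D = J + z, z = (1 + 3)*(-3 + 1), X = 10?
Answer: -80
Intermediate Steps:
z = -8 (z = 4*(-2) = -8)
D = -4 (D = 4 - 8 = -4)
(X*D)*2 = (10*(-4))*2 = -40*2 = -80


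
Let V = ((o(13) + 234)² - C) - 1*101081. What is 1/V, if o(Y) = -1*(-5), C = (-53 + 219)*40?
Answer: -1/50600 ≈ -1.9763e-5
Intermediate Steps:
C = 6640 (C = 166*40 = 6640)
o(Y) = 5
V = -50600 (V = ((5 + 234)² - 1*6640) - 1*101081 = (239² - 6640) - 101081 = (57121 - 6640) - 101081 = 50481 - 101081 = -50600)
1/V = 1/(-50600) = -1/50600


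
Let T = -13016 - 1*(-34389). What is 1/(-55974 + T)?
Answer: -1/34601 ≈ -2.8901e-5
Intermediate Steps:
T = 21373 (T = -13016 + 34389 = 21373)
1/(-55974 + T) = 1/(-55974 + 21373) = 1/(-34601) = -1/34601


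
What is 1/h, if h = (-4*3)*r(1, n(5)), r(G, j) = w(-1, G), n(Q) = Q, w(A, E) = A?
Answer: 1/12 ≈ 0.083333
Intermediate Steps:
r(G, j) = -1
h = 12 (h = -4*3*(-1) = -12*(-1) = 12)
1/h = 1/12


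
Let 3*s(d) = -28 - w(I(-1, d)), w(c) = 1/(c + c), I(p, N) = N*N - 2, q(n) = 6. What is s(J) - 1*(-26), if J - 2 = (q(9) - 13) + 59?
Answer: 97133/5828 ≈ 16.667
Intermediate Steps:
I(p, N) = -2 + N² (I(p, N) = N² - 2 = -2 + N²)
J = 54 (J = 2 + ((6 - 13) + 59) = 2 + (-7 + 59) = 2 + 52 = 54)
w(c) = 1/(2*c)
s(d) = -28/3 - 1/(6*(-2 + d²)) (s(d) = (-28 - 1/(2*(-2 + d²)))/3 = -28/3 - 1/(6*(-2 + d²)))
s(J) - 1*(-26) = (111 - 56*54²)/(6*(-2 + 54²)) - 1*(-26) = (111 - 56*2916)/(6*(-2 + 2916)) + 26 = (⅙)*(111 - 163296)/2914 + 26 = (⅙)*(1/2914)*(-163185) + 26 = -54395/5828 + 26 = 97133/5828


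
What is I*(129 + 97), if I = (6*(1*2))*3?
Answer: 8136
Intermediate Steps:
I = 36 (I = (6*2)*3 = 12*3 = 36)
I*(129 + 97) = 36*(129 + 97) = 36*226 = 8136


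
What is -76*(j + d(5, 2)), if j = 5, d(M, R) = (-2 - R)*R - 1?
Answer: 304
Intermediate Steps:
d(M, R) = -1 + R*(-2 - R) (d(M, R) = R*(-2 - R) - 1 = -1 + R*(-2 - R))
-76*(j + d(5, 2)) = -76*(5 + (-1 - 1*2**2 - 2*2)) = -76*(5 + (-1 - 1*4 - 4)) = -76*(5 + (-1 - 4 - 4)) = -76*(5 - 9) = -(-304) = -76*(-4) = 304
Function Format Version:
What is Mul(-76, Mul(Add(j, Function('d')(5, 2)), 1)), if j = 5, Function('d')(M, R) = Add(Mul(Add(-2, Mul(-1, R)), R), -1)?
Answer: 304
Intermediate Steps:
Function('d')(M, R) = Add(-1, Mul(R, Add(-2, Mul(-1, R)))) (Function('d')(M, R) = Add(Mul(R, Add(-2, Mul(-1, R))), -1) = Add(-1, Mul(R, Add(-2, Mul(-1, R)))))
Mul(-76, Mul(Add(j, Function('d')(5, 2)), 1)) = Mul(-76, Mul(Add(5, Add(-1, Mul(-1, Pow(2, 2)), Mul(-2, 2))), 1)) = Mul(-76, Mul(Add(5, Add(-1, Mul(-1, 4), -4)), 1)) = Mul(-76, Mul(Add(5, Add(-1, -4, -4)), 1)) = Mul(-76, Mul(Add(5, -9), 1)) = Mul(-76, Mul(-4, 1)) = Mul(-76, -4) = 304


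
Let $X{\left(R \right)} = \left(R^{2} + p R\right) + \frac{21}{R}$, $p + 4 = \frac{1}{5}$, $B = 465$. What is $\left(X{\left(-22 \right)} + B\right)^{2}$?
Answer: $\frac{12877937361}{12100} \approx 1.0643 \cdot 10^{6}$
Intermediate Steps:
$p = - \frac{19}{5}$ ($p = -4 + \frac{1}{5} = - \frac{19}{5} \approx -3.8$)
$X{\left(R \right)} = R^{2} + \frac{21}{R} - \frac{19 R}{5}$ ($X{\left(R \right)} = \left(R^{2} - \frac{19 R}{5}\right) + \frac{21}{R} = R^{2} + \frac{21}{R} - \frac{19 R}{5}$)
$\left(X{\left(-22 \right)} + B\right)^{2} = \left(\left(\left(-22\right)^{2} + \frac{21}{-22} - - \frac{418}{5}\right) + 465\right)^{2} = \left(\left(484 + 21 \left(- \frac{1}{22}\right) + \frac{418}{5}\right) + 465\right)^{2} = \left(\left(484 - \frac{21}{22} + \frac{418}{5}\right) + 465\right)^{2} = \left(\frac{62331}{110} + 465\right)^{2} = \left(\frac{113481}{110}\right)^{2} = \frac{12877937361}{12100}$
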